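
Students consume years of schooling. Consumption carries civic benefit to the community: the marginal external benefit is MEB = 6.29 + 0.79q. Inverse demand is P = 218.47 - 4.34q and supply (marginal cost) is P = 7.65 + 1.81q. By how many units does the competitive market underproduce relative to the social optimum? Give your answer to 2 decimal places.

6.23 units

Market equilibrium (private): 7.65 + 1.81q = 218.47 - 4.34q → q_m = 34.2797.
Social marginal benefit = demand + MEB = 224.76 - 3.55q.
Set SMB = MC: 224.76 - 3.55q = 7.65 + 1.81q → q* = 40.5056.
Gap = |34.2797 − 40.5056| = 6.2259.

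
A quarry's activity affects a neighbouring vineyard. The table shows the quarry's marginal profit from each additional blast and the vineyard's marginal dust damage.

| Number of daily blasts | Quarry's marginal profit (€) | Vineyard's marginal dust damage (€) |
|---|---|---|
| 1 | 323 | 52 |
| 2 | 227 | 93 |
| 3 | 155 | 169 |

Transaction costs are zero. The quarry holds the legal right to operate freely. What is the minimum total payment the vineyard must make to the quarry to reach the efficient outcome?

Left alone the quarry would choose level 3 (marginal profit stays positive).
Efficient level: k* = 2 (marginal profit ≥ marginal dust damage through 2).
The vineyard must at least cover the quarry's forgone profit from cutting 3→2: 155 = 155.

€155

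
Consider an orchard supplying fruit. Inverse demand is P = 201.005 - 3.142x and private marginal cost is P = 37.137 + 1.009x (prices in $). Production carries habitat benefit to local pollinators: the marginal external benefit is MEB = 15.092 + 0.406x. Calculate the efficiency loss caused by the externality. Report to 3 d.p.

DWL = $129.296

Market equilibrium (private): 37.137 + 1.009x = 201.005 - 3.142x → x_m = 39.4768.
Social marginal cost = private MC − MEB = 22.045 + 0.603x.
Set SMC = demand: 22.045 + 0.603x = 201.005 - 3.142x → x* = 47.7864.
Height of the DWL triangle at x_m is demand(x_m) − SMC(x_m) = MEB(x_m) = 31.1196.
DWL = ½ × 8.3096 × 31.1196 = 129.2957.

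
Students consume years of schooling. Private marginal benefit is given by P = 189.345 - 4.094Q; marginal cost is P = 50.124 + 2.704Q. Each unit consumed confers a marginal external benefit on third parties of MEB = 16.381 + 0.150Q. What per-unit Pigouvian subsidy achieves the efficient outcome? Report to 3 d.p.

subsidy = 19.892 per unit

Social marginal benefit = demand + MEB = 205.726 - 3.944Q.
Set SMB = MC: 205.726 - 3.944Q = 50.124 + 2.704Q → Q* = 23.4058.
The Pigouvian subsidy equals MEB at Q*: 16.381 + 0.150×23.4058 = 19.8919.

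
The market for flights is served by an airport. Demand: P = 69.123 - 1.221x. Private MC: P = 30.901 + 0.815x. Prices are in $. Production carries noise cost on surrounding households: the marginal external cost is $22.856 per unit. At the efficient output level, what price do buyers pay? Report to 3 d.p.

P = $59.908

Social marginal cost = private MC + MEC = 53.757 + 0.815x.
Set SMC = demand: 53.757 + 0.815x = 69.123 - 1.221x → x* = 7.5472.
Consumer price on the demand curve at x*: 69.123 − 1.221×7.5472 = 59.9079.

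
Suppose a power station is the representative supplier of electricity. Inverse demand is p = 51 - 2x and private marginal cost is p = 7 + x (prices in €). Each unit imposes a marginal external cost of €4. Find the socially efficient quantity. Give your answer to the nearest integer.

Social marginal cost = private MC + MEC = 11 + x.
Set SMC = demand: 11 + x = 51 - 2x → x* = 13.3333.

x* = 13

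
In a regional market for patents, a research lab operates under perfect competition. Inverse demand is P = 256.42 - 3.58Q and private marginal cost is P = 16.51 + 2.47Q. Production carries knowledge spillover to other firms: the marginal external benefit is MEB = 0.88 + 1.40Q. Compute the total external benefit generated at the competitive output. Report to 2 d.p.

1135.63

Market equilibrium (private): 16.51 + 2.47Q = 256.42 - 3.58Q → Q_m = 39.6545.
Total external benefit = ∫₀^{Q_m} (0.88 + 1.40Q) dQ = 0.88×39.6545 + ½×1.40×39.6545² = 1135.6315.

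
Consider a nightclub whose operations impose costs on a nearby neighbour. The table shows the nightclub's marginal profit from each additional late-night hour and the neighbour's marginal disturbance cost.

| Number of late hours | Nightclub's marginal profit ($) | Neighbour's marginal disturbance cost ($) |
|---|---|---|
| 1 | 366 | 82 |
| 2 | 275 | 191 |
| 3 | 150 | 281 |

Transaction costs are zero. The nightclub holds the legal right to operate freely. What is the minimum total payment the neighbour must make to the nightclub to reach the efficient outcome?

$150

Left alone the nightclub would choose level 3 (marginal profit stays positive).
Efficient level: k* = 2 (marginal profit ≥ marginal disturbance cost through 2).
The neighbour must at least cover the nightclub's forgone profit from cutting 3→2: 150 = 150.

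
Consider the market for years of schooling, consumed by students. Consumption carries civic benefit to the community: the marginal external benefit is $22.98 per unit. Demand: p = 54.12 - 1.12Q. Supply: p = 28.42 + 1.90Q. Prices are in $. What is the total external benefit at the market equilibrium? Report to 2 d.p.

Market equilibrium (private): 28.42 + 1.90Q = 54.12 - 1.12Q → Q_m = 8.5099.
Total external benefit = MEB × Q_m = 22.98 × 8.5099 = 195.5575.

$195.56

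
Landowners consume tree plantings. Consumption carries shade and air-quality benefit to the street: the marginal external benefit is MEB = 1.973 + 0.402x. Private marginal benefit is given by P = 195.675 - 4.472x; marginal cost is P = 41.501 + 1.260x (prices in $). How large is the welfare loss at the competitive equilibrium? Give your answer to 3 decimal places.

DWL = $15.335

Market equilibrium (private): 41.501 + 1.260x = 195.675 - 4.472x → x_m = 26.8971.
Social marginal benefit = demand + MEB = 197.648 - 4.070x.
Set SMB = MC: 197.648 - 4.070x = 41.501 + 1.260x → x* = 29.2959.
The loss is the area between SMB and MC from x* to x_m; with linear curves that's a triangle of height MEB(x_m).
DWL = ½ × 2.3988 × 12.7856 = 15.3350.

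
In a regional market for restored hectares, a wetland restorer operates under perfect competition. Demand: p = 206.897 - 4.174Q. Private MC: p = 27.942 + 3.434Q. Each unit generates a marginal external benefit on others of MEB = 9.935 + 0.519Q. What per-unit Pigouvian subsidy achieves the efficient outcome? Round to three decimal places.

subsidy = 23.764 per unit

Social marginal cost = private MC − MEB = 18.007 + 2.915Q.
Set SMC = demand: 18.007 + 2.915Q = 206.897 - 4.174Q → Q* = 26.6455.
The Pigouvian subsidy equals MEB at Q*: 9.935 + 0.519×26.6455 = 23.7640.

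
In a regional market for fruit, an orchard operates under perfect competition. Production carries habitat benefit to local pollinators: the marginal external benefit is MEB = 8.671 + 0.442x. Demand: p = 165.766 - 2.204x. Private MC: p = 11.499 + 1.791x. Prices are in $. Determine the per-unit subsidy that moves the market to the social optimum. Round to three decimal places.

Social marginal cost = private MC − MEB = 2.828 + 1.349x.
Set SMC = demand: 2.828 + 1.349x = 165.766 - 2.204x → x* = 45.8593.
The Pigouvian subsidy equals MEB at x*: 8.671 + 0.442×45.8593 = 28.9408.

subsidy = $28.941 per unit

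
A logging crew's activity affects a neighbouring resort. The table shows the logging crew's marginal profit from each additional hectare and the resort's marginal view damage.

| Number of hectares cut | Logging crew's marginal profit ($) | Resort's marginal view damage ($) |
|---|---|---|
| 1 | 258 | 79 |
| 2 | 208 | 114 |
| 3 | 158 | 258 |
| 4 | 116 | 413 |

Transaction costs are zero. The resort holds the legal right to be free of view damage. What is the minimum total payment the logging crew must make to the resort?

$193

Efficient level: marginal profit ≥ marginal view damage through level 2, so k* = 2.
With the resort holding the right, the logging crew must at least compensate total damage at k*: 79 + 114 = 193.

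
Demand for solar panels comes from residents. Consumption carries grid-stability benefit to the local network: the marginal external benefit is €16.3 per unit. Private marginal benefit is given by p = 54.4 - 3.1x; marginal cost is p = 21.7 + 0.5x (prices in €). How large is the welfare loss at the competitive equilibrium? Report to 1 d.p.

DWL = €36.9

Market equilibrium (private): 21.7 + 0.5x = 54.4 - 3.1x → x_m = 9.0833.
Social marginal benefit = demand + MEB = 70.7 - 3.1x.
Set SMB = MC: 70.7 - 3.1x = 21.7 + 0.5x → x* = 13.6111.
The loss is the area between SMB and MC from x* to x_m; with linear curves that's a triangle of height MEB(x_m).
DWL = ½ × 4.5278 × 16.3000 = 36.9016.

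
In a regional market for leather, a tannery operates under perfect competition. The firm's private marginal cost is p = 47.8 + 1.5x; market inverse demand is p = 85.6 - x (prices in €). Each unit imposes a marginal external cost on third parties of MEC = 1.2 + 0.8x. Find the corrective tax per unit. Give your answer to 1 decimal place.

tax = €10.1 per unit

Social marginal cost = private MC + MEC = 49.0 + 2.3x.
Set SMC = demand: 49.0 + 2.3x = 85.6 - x → x* = 11.0909.
The Pigouvian tax equals MEC at x*: 1.2 + 0.8×11.0909 = 10.0727.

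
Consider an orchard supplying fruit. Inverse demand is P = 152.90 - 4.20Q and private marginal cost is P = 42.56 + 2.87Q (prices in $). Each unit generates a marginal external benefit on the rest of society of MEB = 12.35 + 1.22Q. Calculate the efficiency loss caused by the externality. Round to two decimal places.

Market equilibrium (private): 42.56 + 2.87Q = 152.90 - 4.20Q → Q_m = 15.6068.
Social marginal cost = private MC − MEB = 30.21 + 1.65Q.
Set SMC = demand: 30.21 + 1.65Q = 152.90 - 4.20Q → Q* = 20.9726.
Height of the DWL triangle at Q_m is demand(Q_m) − SMC(Q_m) = MEB(Q_m) = 31.3903.
DWL = ½ × 5.3658 × 31.3903 = 84.2170.

DWL = $84.22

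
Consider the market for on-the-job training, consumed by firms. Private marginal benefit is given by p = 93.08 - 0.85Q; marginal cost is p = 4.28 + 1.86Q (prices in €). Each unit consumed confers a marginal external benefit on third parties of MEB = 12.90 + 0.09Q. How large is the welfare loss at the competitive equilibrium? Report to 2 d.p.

Market equilibrium (private): 4.28 + 1.86Q = 93.08 - 0.85Q → Q_m = 32.7675.
Social marginal benefit = demand + MEB = 105.98 - 0.76Q.
Set SMB = MC: 105.98 - 0.76Q = 4.28 + 1.86Q → Q* = 38.8168.
Between Q* and Q_m the wedge SMB − MC runs linearly from 0 to MEB(Q_m), so the loss is a triangle.
DWL = ½ × 6.0493 × 15.8491 = 47.9380.

DWL = €47.94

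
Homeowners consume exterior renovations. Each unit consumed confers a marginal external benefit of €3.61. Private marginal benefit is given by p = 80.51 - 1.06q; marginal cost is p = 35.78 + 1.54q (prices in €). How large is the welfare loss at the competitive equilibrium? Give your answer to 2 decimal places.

Market equilibrium (private): 35.78 + 1.54q = 80.51 - 1.06q → q_m = 17.2038.
Social marginal benefit = demand + MEB = 84.12 - 1.06q.
Set SMB = MC: 84.12 - 1.06q = 35.78 + 1.54q → q* = 18.5923.
Between q* and q_m the wedge SMB − MC runs linearly from 0 to MEB(q_m), so the loss is a triangle.
DWL = ½ × 1.3885 × 3.6100 = 2.5062.

DWL = €2.51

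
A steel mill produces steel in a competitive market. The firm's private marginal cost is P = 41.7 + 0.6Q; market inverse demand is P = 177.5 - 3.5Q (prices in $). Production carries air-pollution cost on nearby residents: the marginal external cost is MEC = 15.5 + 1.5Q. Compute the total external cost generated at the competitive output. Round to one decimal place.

Market equilibrium (private): 41.7 + 0.6Q = 177.5 - 3.5Q → Q_m = 33.1220.
Total external cost = ∫₀^{Q_m} (15.5 + 1.5Q) dQ = 15.5×33.1220 + ½×1.5×33.1220² = 1336.1912.

$1336.2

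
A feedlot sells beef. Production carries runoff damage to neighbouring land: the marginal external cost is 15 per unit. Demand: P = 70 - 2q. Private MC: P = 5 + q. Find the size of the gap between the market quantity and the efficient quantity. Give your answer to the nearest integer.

Market equilibrium (private): 5 + q = 70 - 2q → q_m = 21.6667.
Social marginal cost = private MC + MEC = 20 + q.
Set SMC = demand: 20 + q = 70 - 2q → q* = 16.6667.
Gap = |21.6667 − 16.6667| = 5.0000.

5 units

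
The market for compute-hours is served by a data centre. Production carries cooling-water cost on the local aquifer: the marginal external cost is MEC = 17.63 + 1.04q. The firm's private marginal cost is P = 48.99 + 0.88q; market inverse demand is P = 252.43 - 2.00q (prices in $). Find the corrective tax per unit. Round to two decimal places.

Social marginal cost = private MC + MEC = 66.62 + 1.92q.
Set SMC = demand: 66.62 + 1.92q = 252.43 - 2.00q → q* = 47.4005.
The Pigouvian tax equals MEC at q*: 17.63 + 1.04×47.4005 = 66.9265.

tax = $66.93 per unit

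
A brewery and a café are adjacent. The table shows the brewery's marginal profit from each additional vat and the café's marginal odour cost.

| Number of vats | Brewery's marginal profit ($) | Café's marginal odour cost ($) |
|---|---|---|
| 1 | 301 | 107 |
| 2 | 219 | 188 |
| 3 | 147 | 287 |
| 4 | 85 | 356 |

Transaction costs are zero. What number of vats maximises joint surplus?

Bargaining reaches the level where marginal profit last exceeds marginal odour cost.
That holds through level 2 (219 ≥ 188) but not at 3 (147 < 287).

2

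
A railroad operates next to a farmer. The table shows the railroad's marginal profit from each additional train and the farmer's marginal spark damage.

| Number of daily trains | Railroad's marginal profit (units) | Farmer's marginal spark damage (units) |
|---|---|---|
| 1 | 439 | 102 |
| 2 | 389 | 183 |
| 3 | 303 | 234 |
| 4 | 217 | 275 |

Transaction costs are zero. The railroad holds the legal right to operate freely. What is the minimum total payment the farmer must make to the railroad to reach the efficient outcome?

217

Left alone the railroad would choose level 4 (marginal profit stays positive).
Efficient level: k* = 3 (marginal profit ≥ marginal spark damage through 3).
The farmer must at least cover the railroad's forgone profit from cutting 4→3: 217 = 217.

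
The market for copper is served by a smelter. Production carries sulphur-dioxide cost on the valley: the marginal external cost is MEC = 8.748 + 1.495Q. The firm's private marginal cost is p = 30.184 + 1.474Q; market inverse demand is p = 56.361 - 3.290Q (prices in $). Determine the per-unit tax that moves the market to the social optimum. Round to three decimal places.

tax = $12.911 per unit

Social marginal cost = private MC + MEC = 38.932 + 2.969Q.
Set SMC = demand: 38.932 + 2.969Q = 56.361 - 3.290Q → Q* = 2.7846.
The Pigouvian tax equals MEC at Q*: 8.748 + 1.495×2.7846 = 12.9110.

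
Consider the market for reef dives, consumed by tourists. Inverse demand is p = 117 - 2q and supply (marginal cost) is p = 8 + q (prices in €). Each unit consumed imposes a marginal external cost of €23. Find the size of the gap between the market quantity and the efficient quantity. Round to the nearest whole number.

Market equilibrium (private): 8 + q = 117 - 2q → q_m = 36.3333.
Social marginal benefit = demand − MEC = 94 - 2q.
Set SMB = MC: 94 - 2q = 8 + q → q* = 28.6667.
Gap = |36.3333 − 28.6667| = 7.6666.

8 units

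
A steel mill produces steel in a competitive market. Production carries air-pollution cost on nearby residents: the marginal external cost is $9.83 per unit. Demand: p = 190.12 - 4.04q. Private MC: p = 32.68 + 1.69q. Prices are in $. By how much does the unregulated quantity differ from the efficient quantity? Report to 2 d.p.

Market equilibrium (private): 32.68 + 1.69q = 190.12 - 4.04q → q_m = 27.4764.
Social marginal cost = private MC + MEC = 42.51 + 1.69q.
Set SMC = demand: 42.51 + 1.69q = 190.12 - 4.04q → q* = 25.7609.
Gap = |27.4764 − 25.7609| = 1.7155.

1.72 units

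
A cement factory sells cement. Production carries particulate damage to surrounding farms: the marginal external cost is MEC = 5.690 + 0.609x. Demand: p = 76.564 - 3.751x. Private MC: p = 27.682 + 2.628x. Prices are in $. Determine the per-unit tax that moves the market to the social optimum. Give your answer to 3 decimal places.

tax = $9.454 per unit

Social marginal cost = private MC + MEC = 33.372 + 3.237x.
Set SMC = demand: 33.372 + 3.237x = 76.564 - 3.751x → x* = 6.1809.
The Pigouvian tax equals MEC at x*: 5.690 + 0.609×6.1809 = 9.4542.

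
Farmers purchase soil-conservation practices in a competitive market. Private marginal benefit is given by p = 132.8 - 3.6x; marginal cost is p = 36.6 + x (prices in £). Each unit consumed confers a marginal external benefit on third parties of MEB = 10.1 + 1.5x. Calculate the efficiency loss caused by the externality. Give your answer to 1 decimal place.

Market equilibrium (private): 36.6 + x = 132.8 - 3.6x → x_m = 20.9130.
Social marginal benefit = demand + MEB = 142.9 - 2.1x.
Set SMB = MC: 142.9 - 2.1x = 36.6 + x → x* = 34.2903.
The welfare-loss triangle has base |x_m − x*| and height MEB(x_m) (the vertical gap between SMB and MC is zero at x* and MEB at x_m).
DWL = ½ × 13.3773 × 41.4696 = 277.3756.

DWL = £277.4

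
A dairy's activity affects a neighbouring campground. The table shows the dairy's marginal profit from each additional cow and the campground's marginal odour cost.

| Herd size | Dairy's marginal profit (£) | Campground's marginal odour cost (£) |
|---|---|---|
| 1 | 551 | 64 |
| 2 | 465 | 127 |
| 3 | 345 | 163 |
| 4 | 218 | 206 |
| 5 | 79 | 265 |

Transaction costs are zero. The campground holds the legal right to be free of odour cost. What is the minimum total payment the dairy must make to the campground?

Efficient level: marginal profit ≥ marginal odour cost through level 4, so k* = 4.
With the campground holding the right, the dairy must at least compensate total damage at k*: 64 + 127 + 163 + 206 = 560.

£560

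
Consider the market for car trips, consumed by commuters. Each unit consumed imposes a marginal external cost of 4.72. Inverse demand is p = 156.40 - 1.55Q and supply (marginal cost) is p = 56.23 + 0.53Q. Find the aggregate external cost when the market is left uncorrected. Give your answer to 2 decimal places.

Market equilibrium (private): 56.23 + 0.53Q = 156.40 - 1.55Q → Q_m = 48.1587.
Total external cost = MEC × Q_m = 4.72 × 48.1587 = 227.3091.

227.31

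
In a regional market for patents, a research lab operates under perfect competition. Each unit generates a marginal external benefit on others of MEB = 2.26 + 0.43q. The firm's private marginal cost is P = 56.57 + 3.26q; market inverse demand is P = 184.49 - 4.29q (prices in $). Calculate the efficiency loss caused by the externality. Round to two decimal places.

Market equilibrium (private): 56.57 + 3.26q = 184.49 - 4.29q → q_m = 16.9430.
Social marginal cost = private MC − MEB = 54.31 + 2.83q.
Set SMC = demand: 54.31 + 2.83q = 184.49 - 4.29q → q* = 18.2837.
Between q* and q_m the wedge demand − SMC runs linearly from 0 to MEB(q_m), so the loss is a triangle.
DWL = ½ × 1.3407 × 9.5455 = 6.3988.

DWL = $6.40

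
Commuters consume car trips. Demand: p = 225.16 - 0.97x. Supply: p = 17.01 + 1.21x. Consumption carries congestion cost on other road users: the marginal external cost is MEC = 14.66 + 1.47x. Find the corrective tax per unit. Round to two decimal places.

tax = 92.59 per unit

Social marginal benefit = demand − MEC = 210.50 - 2.44x.
Set SMB = MC: 210.50 - 2.44x = 17.01 + 1.21x → x* = 53.0110.
The Pigouvian tax equals MEC at x*: 14.66 + 1.47×53.0110 = 92.5862.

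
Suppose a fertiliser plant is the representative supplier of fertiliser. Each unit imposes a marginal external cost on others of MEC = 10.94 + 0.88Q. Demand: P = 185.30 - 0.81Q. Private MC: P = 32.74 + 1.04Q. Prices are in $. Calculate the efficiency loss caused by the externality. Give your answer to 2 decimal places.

DWL = $1277.25

Market equilibrium (private): 32.74 + 1.04Q = 185.30 - 0.81Q → Q_m = 82.4649.
Social marginal cost = private MC + MEC = 43.68 + 1.92Q.
Set SMC = demand: 43.68 + 1.92Q = 185.30 - 0.81Q → Q* = 51.8755.
Height of the DWL triangle at Q_m is SMC(Q_m) − demand(Q_m) = MEC(Q_m) = 83.5091.
DWL = ½ × 30.5894 × 83.5091 = 1277.2466.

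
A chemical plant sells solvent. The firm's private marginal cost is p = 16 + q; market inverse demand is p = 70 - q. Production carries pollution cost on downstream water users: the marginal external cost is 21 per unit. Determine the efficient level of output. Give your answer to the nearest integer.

Social marginal cost = private MC + MEC = 37 + q.
Set SMC = demand: 37 + q = 70 - q → q* = 16.5000.

q* = 17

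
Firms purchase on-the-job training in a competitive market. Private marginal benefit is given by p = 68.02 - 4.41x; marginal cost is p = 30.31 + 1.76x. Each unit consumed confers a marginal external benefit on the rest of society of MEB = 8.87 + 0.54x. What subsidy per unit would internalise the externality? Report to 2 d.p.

Social marginal benefit = demand + MEB = 76.89 - 3.87x.
Set SMB = MC: 76.89 - 3.87x = 30.31 + 1.76x → x* = 8.2735.
The Pigouvian subsidy equals MEB at x*: 8.87 + 0.54×8.2735 = 13.3377.

subsidy = 13.34 per unit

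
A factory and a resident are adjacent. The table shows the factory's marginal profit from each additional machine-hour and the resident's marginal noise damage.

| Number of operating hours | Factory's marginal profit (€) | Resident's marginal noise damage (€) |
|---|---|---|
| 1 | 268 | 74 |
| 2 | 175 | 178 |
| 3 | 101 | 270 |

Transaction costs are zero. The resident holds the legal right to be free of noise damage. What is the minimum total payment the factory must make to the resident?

€74

Efficient level: marginal profit ≥ marginal noise damage through level 1, so k* = 1.
With the resident holding the right, the factory must at least compensate total damage at k*: 74 = 74.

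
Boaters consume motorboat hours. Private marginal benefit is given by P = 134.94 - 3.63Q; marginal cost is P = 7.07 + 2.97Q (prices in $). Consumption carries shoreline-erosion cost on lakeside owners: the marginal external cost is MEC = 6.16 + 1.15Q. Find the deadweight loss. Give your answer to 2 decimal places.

Market equilibrium (private): 7.07 + 2.97Q = 134.94 - 3.63Q → Q_m = 19.3742.
Social marginal benefit = demand − MEC = 128.78 - 4.78Q.
Set SMB = MC: 128.78 - 4.78Q = 7.07 + 2.97Q → Q* = 15.7045.
The welfare-loss triangle has base |Q_m − Q*| and height MEC(Q_m) (the vertical gap between SMB and MC is zero at Q* and MEC at Q_m).
DWL = ½ × 3.6697 × 28.4404 = 52.1839.

DWL = $52.18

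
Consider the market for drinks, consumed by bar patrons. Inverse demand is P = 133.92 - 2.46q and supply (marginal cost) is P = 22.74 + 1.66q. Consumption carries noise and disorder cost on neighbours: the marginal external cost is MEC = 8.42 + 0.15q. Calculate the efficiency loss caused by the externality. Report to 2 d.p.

DWL = 18.20

Market equilibrium (private): 22.74 + 1.66q = 133.92 - 2.46q → q_m = 26.9854.
Social marginal benefit = demand − MEC = 125.50 - 2.61q.
Set SMB = MC: 125.50 - 2.61q = 22.74 + 1.66q → q* = 24.0656.
The loss is the area between SMB and MC from q* to q_m; with linear curves that's a triangle of height MEC(q_m).
DWL = ½ × 2.9198 × 12.4678 = 18.2017.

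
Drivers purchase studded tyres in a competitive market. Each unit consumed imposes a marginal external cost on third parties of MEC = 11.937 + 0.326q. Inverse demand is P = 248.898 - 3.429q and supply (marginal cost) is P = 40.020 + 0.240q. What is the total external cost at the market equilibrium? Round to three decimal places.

1207.876

Market equilibrium (private): 40.020 + 0.240q = 248.898 - 3.429q → q_m = 56.9305.
Total external cost = ∫₀^{q_m} (11.937 + 0.326q) dq = 11.937×56.9305 + ½×0.326×56.9305² = 1207.8757.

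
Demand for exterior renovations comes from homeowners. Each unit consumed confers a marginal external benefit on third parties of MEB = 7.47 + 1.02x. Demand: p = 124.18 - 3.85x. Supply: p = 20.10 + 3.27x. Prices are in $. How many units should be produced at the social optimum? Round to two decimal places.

Social marginal benefit = demand + MEB = 131.65 - 2.83x.
Set SMB = MC: 131.65 - 2.83x = 20.10 + 3.27x → x* = 18.2869.

x* = 18.29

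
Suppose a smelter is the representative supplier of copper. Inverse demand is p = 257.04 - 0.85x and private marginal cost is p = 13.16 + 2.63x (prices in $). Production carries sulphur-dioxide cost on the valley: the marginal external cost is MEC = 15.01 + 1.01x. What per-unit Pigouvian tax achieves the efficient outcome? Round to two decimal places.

tax = $66.49 per unit

Social marginal cost = private MC + MEC = 28.17 + 3.64x.
Set SMC = demand: 28.17 + 3.64x = 257.04 - 0.85x → x* = 50.9733.
The Pigouvian tax equals MEC at x*: 15.01 + 1.01×50.9733 = 66.4930.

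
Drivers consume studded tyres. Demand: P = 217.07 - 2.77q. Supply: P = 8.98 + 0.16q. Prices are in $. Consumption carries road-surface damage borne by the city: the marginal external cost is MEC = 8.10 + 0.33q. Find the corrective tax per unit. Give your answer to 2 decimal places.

tax = $28.34 per unit

Social marginal benefit = demand − MEC = 208.97 - 3.10q.
Set SMB = MC: 208.97 - 3.10q = 8.98 + 0.16q → q* = 61.3466.
The Pigouvian tax equals MEC at q*: 8.10 + 0.33×61.3466 = 28.3444.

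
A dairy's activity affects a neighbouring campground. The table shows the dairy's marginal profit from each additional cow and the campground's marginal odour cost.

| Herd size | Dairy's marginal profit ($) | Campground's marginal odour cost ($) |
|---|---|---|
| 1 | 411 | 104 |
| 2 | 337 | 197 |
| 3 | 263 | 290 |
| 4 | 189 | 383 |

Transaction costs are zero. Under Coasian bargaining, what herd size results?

Bargaining reaches the level where marginal profit last exceeds marginal odour cost.
That holds through level 2 (337 ≥ 197) but not at 3 (263 < 290).

2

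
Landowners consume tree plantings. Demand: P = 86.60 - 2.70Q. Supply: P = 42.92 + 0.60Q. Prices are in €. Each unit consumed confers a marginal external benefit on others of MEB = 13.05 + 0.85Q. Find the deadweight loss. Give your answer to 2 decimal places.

DWL = €120.52

Market equilibrium (private): 42.92 + 0.60Q = 86.60 - 2.70Q → Q_m = 13.2364.
Social marginal benefit = demand + MEB = 99.65 - 1.85Q.
Set SMB = MC: 99.65 - 1.85Q = 42.92 + 0.60Q → Q* = 23.1551.
The loss is the area between SMB and MC from Q* to Q_m; with linear curves that's a triangle of height MEB(Q_m).
DWL = ½ × 9.9187 × 24.3009 = 120.5167.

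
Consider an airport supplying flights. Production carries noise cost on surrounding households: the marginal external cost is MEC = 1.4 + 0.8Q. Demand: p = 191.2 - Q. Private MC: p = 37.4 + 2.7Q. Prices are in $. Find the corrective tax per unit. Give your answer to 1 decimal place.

tax = $28.5 per unit

Social marginal cost = private MC + MEC = 38.8 + 3.5Q.
Set SMC = demand: 38.8 + 3.5Q = 191.2 - Q → Q* = 33.8667.
The Pigouvian tax equals MEC at Q*: 1.4 + 0.8×33.8667 = 28.4934.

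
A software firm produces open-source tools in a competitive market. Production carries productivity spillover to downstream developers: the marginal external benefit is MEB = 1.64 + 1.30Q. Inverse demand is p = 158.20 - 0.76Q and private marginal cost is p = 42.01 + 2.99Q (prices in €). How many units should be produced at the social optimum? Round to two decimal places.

Social marginal cost = private MC − MEB = 40.37 + 1.69Q.
Set SMC = demand: 40.37 + 1.69Q = 158.20 - 0.76Q → Q* = 48.0939.

Q* = 48.09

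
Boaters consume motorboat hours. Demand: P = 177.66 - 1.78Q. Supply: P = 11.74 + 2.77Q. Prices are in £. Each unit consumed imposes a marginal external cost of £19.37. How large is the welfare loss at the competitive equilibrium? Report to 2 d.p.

Market equilibrium (private): 11.74 + 2.77Q = 177.66 - 1.78Q → Q_m = 36.4659.
Social marginal benefit = demand − MEC = 158.29 - 1.78Q.
Set SMB = MC: 158.29 - 1.78Q = 11.74 + 2.77Q → Q* = 32.2088.
Height of the DWL triangle at Q_m is MC(Q_m) − SMB(Q_m) = MEC(Q_m) = 19.3700.
DWL = ½ × 4.2571 × 19.3700 = 41.2300.

DWL = £41.23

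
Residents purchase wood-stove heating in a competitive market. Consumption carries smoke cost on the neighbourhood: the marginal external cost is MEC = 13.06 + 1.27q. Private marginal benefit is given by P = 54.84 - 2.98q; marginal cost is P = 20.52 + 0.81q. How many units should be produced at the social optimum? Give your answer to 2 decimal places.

Social marginal benefit = demand − MEC = 41.78 - 4.25q.
Set SMB = MC: 41.78 - 4.25q = 20.52 + 0.81q → q* = 4.2016.

q* = 4.20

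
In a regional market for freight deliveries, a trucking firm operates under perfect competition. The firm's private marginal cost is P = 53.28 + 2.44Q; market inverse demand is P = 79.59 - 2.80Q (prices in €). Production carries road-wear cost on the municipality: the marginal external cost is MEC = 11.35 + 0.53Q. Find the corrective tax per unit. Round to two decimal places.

Social marginal cost = private MC + MEC = 64.63 + 2.97Q.
Set SMC = demand: 64.63 + 2.97Q = 79.59 - 2.80Q → Q* = 2.5927.
The Pigouvian tax equals MEC at Q*: 11.35 + 0.53×2.5927 = 12.7241.

tax = €12.72 per unit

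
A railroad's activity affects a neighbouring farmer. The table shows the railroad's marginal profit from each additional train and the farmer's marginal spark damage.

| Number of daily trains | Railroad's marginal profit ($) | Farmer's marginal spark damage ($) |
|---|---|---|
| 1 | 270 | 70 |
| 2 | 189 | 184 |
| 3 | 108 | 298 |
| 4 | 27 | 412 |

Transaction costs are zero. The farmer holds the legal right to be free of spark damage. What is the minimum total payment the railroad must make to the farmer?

Efficient level: marginal profit ≥ marginal spark damage through level 2, so k* = 2.
With the farmer holding the right, the railroad must at least compensate total damage at k*: 70 + 184 = 254.

$254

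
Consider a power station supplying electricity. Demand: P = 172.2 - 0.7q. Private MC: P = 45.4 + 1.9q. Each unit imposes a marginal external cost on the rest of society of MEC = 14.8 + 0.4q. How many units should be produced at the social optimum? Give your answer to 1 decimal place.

Social marginal cost = private MC + MEC = 60.2 + 2.3q.
Set SMC = demand: 60.2 + 2.3q = 172.2 - 0.7q → q* = 37.3333.

q* = 37.3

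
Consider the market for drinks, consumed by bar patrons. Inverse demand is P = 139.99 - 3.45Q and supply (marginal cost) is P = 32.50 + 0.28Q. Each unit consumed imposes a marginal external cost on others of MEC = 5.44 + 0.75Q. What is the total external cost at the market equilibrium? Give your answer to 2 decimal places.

Market equilibrium (private): 32.50 + 0.28Q = 139.99 - 3.45Q → Q_m = 28.8177.
Total external cost = ∫₀^{Q_m} (5.44 + 0.75Q) dQ = 5.44×28.8177 + ½×0.75×28.8177² = 468.1907.

468.19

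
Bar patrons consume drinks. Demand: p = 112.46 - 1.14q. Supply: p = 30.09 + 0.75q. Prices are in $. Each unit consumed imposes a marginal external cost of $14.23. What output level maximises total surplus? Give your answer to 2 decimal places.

q* = 36.05

Social marginal benefit = demand − MEC = 98.23 - 1.14q.
Set SMB = MC: 98.23 - 1.14q = 30.09 + 0.75q → q* = 36.0529.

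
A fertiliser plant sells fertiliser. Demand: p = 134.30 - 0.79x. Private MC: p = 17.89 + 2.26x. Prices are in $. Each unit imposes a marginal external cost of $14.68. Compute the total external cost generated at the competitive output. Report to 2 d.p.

$560.29

Market equilibrium (private): 17.89 + 2.26x = 134.30 - 0.79x → x_m = 38.1672.
Total external cost = MEC × x_m = 14.68 × 38.1672 = 560.2945.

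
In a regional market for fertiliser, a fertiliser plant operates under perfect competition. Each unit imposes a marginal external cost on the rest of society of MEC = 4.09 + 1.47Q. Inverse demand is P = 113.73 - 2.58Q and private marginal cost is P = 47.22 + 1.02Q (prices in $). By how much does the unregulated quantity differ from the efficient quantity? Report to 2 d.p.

Market equilibrium (private): 47.22 + 1.02Q = 113.73 - 2.58Q → Q_m = 18.4750.
Social marginal cost = private MC + MEC = 51.31 + 2.49Q.
Set SMC = demand: 51.31 + 2.49Q = 113.73 - 2.58Q → Q* = 12.3116.
Gap = |18.4750 − 12.3116| = 6.1634.

6.16 units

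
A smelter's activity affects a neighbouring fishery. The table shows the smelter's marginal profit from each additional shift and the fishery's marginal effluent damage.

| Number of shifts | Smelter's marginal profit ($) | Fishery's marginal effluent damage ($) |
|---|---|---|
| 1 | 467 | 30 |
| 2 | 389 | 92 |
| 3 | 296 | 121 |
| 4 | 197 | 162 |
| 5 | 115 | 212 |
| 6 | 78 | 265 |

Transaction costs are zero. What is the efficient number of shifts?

Bargaining reaches the level where marginal profit last exceeds marginal effluent damage.
That holds through level 4 (197 ≥ 162) but not at 5 (115 < 212).

4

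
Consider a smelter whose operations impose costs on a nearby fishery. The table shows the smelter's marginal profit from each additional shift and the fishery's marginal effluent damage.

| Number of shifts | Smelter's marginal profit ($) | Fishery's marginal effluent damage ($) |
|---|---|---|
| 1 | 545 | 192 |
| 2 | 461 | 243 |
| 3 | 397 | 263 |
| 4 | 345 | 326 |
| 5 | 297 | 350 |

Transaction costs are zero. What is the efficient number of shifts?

4

Bargaining reaches the level where marginal profit last exceeds marginal effluent damage.
That holds through level 4 (345 ≥ 326) but not at 5 (297 < 350).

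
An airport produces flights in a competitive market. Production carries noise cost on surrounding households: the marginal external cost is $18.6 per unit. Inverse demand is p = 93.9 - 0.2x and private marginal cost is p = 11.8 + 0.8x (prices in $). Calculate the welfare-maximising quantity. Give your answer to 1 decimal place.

x* = 63.5

Social marginal cost = private MC + MEC = 30.4 + 0.8x.
Set SMC = demand: 30.4 + 0.8x = 93.9 - 0.2x → x* = 63.5000.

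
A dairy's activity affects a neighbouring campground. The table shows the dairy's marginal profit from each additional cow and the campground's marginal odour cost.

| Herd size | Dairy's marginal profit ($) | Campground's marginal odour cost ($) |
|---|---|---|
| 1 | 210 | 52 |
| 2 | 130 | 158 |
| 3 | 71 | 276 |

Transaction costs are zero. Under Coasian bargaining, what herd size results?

1

Bargaining reaches the level where marginal profit last exceeds marginal odour cost.
That holds through level 1 (210 ≥ 52) but not at 2 (130 < 158).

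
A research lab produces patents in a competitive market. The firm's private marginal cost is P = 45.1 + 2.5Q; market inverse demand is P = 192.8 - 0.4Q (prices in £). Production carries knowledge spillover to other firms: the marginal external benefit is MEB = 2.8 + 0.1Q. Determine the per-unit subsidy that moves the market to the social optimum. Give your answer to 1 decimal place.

subsidy = £8.2 per unit

Social marginal cost = private MC − MEB = 42.3 + 2.4Q.
Set SMC = demand: 42.3 + 2.4Q = 192.8 - 0.4Q → Q* = 53.7500.
The Pigouvian subsidy equals MEB at Q*: 2.8 + 0.1×53.7500 = 8.1750.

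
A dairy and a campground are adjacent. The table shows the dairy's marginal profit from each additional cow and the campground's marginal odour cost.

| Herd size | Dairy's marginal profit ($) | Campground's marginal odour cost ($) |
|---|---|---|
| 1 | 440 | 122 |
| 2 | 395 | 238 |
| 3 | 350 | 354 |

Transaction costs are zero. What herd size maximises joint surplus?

2

Bargaining reaches the level where marginal profit last exceeds marginal odour cost.
That holds through level 2 (395 ≥ 238) but not at 3 (350 < 354).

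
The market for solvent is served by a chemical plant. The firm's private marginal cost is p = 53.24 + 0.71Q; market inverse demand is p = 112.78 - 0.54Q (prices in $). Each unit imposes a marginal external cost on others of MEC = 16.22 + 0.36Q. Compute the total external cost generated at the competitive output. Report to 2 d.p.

Market equilibrium (private): 53.24 + 0.71Q = 112.78 - 0.54Q → Q_m = 47.6320.
Total external cost = ∫₀^{Q_m} (16.22 + 0.36Q) dQ = 16.22×47.6320 + ½×0.36×47.6320² = 1180.9764.

$1180.98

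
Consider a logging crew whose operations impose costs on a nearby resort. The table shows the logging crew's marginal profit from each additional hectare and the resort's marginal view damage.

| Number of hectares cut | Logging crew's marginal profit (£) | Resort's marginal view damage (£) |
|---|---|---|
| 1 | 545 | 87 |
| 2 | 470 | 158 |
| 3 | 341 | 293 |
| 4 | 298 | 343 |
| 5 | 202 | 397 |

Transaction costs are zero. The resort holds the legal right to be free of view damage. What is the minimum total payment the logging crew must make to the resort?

Efficient level: marginal profit ≥ marginal view damage through level 3, so k* = 3.
With the resort holding the right, the logging crew must at least compensate total damage at k*: 87 + 158 + 293 = 538.

£538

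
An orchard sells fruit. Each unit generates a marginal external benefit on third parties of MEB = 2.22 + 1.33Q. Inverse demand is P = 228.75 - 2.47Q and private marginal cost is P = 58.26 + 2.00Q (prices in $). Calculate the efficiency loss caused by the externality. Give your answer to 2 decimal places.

DWL = $446.41

Market equilibrium (private): 58.26 + 2.00Q = 228.75 - 2.47Q → Q_m = 38.1409.
Social marginal cost = private MC − MEB = 56.04 + 0.67Q.
Set SMC = demand: 56.04 + 0.67Q = 228.75 - 2.47Q → Q* = 55.0032.
The welfare-loss triangle has base |Q_m − Q*| and height MEB(Q_m) (the vertical gap between SMC and demand is zero at Q* and MEB at Q_m).
DWL = ½ × 16.8623 × 52.9474 = 446.4075.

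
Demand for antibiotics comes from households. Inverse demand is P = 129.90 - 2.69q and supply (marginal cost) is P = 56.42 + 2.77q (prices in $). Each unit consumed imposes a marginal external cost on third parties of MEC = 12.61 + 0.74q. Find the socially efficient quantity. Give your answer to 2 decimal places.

Social marginal benefit = demand − MEC = 117.29 - 3.43q.
Set SMB = MC: 117.29 - 3.43q = 56.42 + 2.77q → q* = 9.8177.

q* = 9.82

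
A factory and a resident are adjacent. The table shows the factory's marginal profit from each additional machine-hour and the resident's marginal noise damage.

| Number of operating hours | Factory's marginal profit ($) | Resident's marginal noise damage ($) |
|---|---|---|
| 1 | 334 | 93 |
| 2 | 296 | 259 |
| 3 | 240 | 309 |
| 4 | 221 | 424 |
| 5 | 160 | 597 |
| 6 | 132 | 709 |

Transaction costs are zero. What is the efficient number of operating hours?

2

Bargaining reaches the level where marginal profit last exceeds marginal noise damage.
That holds through level 2 (296 ≥ 259) but not at 3 (240 < 309).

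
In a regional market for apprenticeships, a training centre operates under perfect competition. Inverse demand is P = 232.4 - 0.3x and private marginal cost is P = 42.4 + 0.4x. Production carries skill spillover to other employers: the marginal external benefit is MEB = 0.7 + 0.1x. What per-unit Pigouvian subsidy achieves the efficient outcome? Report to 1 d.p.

Social marginal cost = private MC − MEB = 41.7 + 0.3x.
Set SMC = demand: 41.7 + 0.3x = 232.4 - 0.3x → x* = 317.8333.
The Pigouvian subsidy equals MEB at x*: 0.7 + 0.1×317.8333 = 32.4833.

subsidy = 32.5 per unit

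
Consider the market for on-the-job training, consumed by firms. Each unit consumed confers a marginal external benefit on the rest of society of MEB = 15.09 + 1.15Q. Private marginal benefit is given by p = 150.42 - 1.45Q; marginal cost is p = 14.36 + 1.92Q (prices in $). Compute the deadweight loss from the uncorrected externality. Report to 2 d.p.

Market equilibrium (private): 14.36 + 1.92Q = 150.42 - 1.45Q → Q_m = 40.3739.
Social marginal benefit = demand + MEB = 165.51 - 0.30Q.
Set SMB = MC: 165.51 - 0.30Q = 14.36 + 1.92Q → Q* = 68.0856.
The loss is the area between SMB and MC from Q* to Q_m; with linear curves that's a triangle of height MEB(Q_m).
DWL = ½ × 27.7117 × 61.5200 = 852.4119.

DWL = $852.41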